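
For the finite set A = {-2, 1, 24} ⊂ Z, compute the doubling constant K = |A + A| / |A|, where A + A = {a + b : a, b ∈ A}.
K = |A + A| / |A| = 6/3 = 2

Enumerate A + A = {a + b : a, b ∈ A}. With |A| = 3, there are |A|^2 = 9 ordered sum pairs; collecting distinct values, A + A = {-4, -1, 2, 22, 25, 48}, so |A + A| = 6. Thus K = 6/3 = 2. For comparison, the minimum possible |A + A| over all 3-element sets is 2·3 − 1 = 5 (so min K = 5/3), attained only by arithmetic progressions.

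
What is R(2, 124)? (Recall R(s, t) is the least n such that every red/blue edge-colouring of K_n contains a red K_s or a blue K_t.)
R(2, 124) = 124

R(2, k) = k for all k ≥ 2: in a 2-colouring of K_k, either some edge is red (a red K_2) or all edges are blue (a blue K_k). And K_{123} coloured all-blue has no blue K_124, so R(2, 124) > 123. Hence R(2, 124) = 124.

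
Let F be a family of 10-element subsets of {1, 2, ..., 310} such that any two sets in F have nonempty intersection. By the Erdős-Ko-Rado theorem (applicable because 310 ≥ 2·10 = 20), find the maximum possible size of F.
max |F| = C(309, 9) = 62920976643980686

The Erdős-Ko-Rado theorem states: for n ≥ 2k, an intersecting family of k-subsets of an n-element set has size at most C(n − 1, k − 1), with equality for 'star' families {A ⊆ [n] : |A| = k, i ∈ A} (fix an element i). For n = 310, k = 10: C(309, 9) = 62920976643980686.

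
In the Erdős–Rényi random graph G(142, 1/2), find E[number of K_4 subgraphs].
E[# K_4] = C(142, 4) · (1/2)^C(4, 2) = 16234505 / 2^6 = 253664.140625

For each 4-subset S of vertices (there are C(142, 4) = 16234505 such S), let X_S = 1 if S induces a K_4 (all C(4, 2) = 6 edges present). Then P(X_S = 1) = (1/2)^6 = 1/64. By linearity of expectation, E[# K_4] = C(142, 4) · (1/2)^6 = 16234505 / 64 = 253664.140625.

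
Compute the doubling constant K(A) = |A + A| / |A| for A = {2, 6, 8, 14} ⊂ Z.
K = |A + A| / |A| = 9/4

Enumerate A + A = {a + b : a, b ∈ A}. With |A| = 4, there are |A|^2 = 16 ordered sum pairs; collecting distinct values, A + A = {4, 8, 10, 12, 14, 16, 20, 22, 28}, so |A + A| = 9. Thus K = 9/4. For comparison, the minimum possible |A + A| over all 4-element sets is 2·4 − 1 = 7 (so min K = 7/4), attained only by arithmetic progressions.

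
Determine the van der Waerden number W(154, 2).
W(154, 2) = 154 + 1 = 155

A 2-term AP is any pair of integers, so a monochromatic 2-AP exists iff some colour is used at least twice. With 154 colours, the colouring i ↦ i on {1, ..., 154} uses each colour once, avoiding any monochromatic pair, so W(154, 2) > 154. For {1, ..., 155}, pigeonhole forces two integers of the same colour, which form a monochromatic 2-AP. Hence W(154, 2) = 155.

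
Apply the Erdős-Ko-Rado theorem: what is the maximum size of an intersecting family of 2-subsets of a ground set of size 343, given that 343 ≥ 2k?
max |F| = C(342, 1) = 342

Erdős-Ko-Rado (1961): when n ≥ 2k, max |F| = C(n−1, k−1). The bound is attained by the star {A : i ∈ A} for any fixed i ∈ [n]. Here C(343−1, 2−1) = C(342, 1) = 342.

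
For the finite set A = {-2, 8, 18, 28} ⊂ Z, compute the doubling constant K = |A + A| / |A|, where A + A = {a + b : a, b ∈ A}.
K = |A + A| / |A| = 7/4

Enumerate A + A = {a + b : a, b ∈ A}. With |A| = 4, there are |A|^2 = 16 ordered sum pairs; collecting distinct values, A + A = {-4, 6, 16, 26, 36, 46, 56}, so |A + A| = 7. Thus K = 7/4. Here |A + A| = 2|A| − 1 = 7, the minimum possible — so K = 7/4 is minimal, which holds iff A is an arithmetic progression.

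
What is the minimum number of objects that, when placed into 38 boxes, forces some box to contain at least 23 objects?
n = (23 − 1)·38 + 1 = 837

By the generalised pigeonhole principle, to guarantee some box contains ≥ r objects we need more than (r − 1) · k objects total. Threshold: n = (r − 1) · k + 1. With r = 23 and k = 38: n = 22 · 38 + 1 = 836 + 1 = 837. For n = 836 = 22 · 38, we can put exactly 22 objects in every box, avoiding 23 in any single one — so 837 is tight.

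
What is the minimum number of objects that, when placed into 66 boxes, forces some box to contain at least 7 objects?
n = (7 − 1)·66 + 1 = 397

By the generalised pigeonhole principle, to guarantee some box contains ≥ r objects we need more than (r − 1) · k objects total. Threshold: n = (r − 1) · k + 1. With r = 7 and k = 66: n = 6 · 66 + 1 = 396 + 1 = 397. For n = 396 = 6 · 66, we can put exactly 6 objects in every box, avoiding 7 in any single one — so 397 is tight.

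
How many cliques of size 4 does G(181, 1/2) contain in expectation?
E[# K_4] = C(181, 4) · (1/2)^C(4, 2) = 43252665 / 2^6 = 675822.890625

For each 4-subset S of vertices (there are C(181, 4) = 43252665 such S), let X_S = 1 if S induces a K_4 (all C(4, 2) = 6 edges present). Then P(X_S = 1) = (1/2)^6 = 1/64. By linearity of expectation, E[# K_4] = C(181, 4) · (1/2)^6 = 43252665 / 64 = 675822.890625.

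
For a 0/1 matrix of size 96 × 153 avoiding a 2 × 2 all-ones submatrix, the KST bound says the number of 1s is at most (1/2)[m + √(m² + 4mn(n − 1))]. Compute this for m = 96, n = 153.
z(96, 153; 2, 2) ≤ (1/2)[96 + √(96² + 4·96·153·152)] = (1/2)[96 + √8939520] = 1542.9515

Kővári–Sós–Turán: let r_1, ..., r_96 be the row sums and z = Σ r_i the total number of 1s. Each pair of columns can share at most one row with both entries 1 (else a 2×2 all-ones block appears), so Σ_i C(r_i, 2) ≤ C(153, 2) = 11628. By convexity Σ_i C(r_i, 2) ≥ 96·C(z/96, 2) = z(z − 96)/(2·96), giving z² − 96z − 96·153·152 ≤ 0 and hence z ≤ (1/2)[96 + √(9216 + 4·2232576)] = (1/2)[96 + √8939520] ≈ (1/2)(96 + 2989.903) = 1542.9515.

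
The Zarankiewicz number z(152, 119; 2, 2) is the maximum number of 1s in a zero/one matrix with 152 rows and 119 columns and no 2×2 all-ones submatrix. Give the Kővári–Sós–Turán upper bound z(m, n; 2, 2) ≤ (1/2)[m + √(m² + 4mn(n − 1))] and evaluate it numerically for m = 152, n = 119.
z(152, 119; 2, 2) ≤ (1/2)[152 + √(152² + 4·152·119·118)] = (1/2)[152 + √8560640] = 1538.9286

Kővári–Sós–Turán: let r_1, ..., r_152 be the row sums and z = Σ r_i the total number of 1s. Each pair of columns can share at most one row with both entries 1 (else a 2×2 all-ones block appears), so Σ_i C(r_i, 2) ≤ C(119, 2) = 7021. By convexity Σ_i C(r_i, 2) ≥ 152·C(z/152, 2) = z(z − 152)/(2·152), giving z² − 152z − 152·119·118 ≤ 0 and hence z ≤ (1/2)[152 + √(23104 + 4·2134384)] = (1/2)[152 + √8560640] ≈ (1/2)(152 + 2925.8571) = 1538.9286.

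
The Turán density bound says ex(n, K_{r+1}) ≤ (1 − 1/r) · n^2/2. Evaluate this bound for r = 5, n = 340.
Turán density bound = (4/5) · 340^2/2 = 46240

Turán's theorem: ex(n, K_{r+1}) is achieved by the complete r-partite Turán graph T(n, r) with parts as balanced as possible, and is at most (1 − 1/r) · n^2/2. For r = 5, n = 340: the density bound is (4/5) · 115600/2 = 46240. Since 5 ∣ 340, the Turán graph T(340, 5) has parts of equal size 68, and its edge count e(T(340, 5)) = 46240 attains the density bound exactly.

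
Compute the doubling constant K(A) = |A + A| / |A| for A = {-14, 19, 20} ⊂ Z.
K = |A + A| / |A| = 6/3 = 2

Enumerate A + A = {a + b : a, b ∈ A}. With |A| = 3, there are |A|^2 = 9 ordered sum pairs; collecting distinct values, A + A = {-28, 5, 6, 38, 39, 40}, so |A + A| = 6. Thus K = 6/3 = 2. For comparison, the minimum possible |A + A| over all 3-element sets is 2·3 − 1 = 5 (so min K = 5/3), attained only by arithmetic progressions.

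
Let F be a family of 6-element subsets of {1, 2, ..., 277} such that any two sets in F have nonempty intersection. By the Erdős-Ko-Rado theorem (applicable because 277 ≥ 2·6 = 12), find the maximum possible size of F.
max |F| = C(276, 5) = 12868936080

The Erdős-Ko-Rado theorem states: for n ≥ 2k, an intersecting family of k-subsets of an n-element set has size at most C(n − 1, k − 1), with equality for 'star' families {A ⊆ [n] : |A| = k, i ∈ A} (fix an element i). For n = 277, k = 6: C(276, 5) = 12868936080.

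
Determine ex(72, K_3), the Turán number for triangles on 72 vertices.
ex(72, K_3) = ⌊72^2/4⌋ = 1296

Mantel (1907): a triangle-free graph on n vertices has at most ⌊n^2/4⌋ edges, with equality for the complete bipartite graph K_{⌊n/2⌋, ⌈n/2⌉}. For n = 72: ⌊72^2/4⌋ = ⌊5184/4⌋ = 1296. The extremal graph is K_{36, 36}, which has 36·36 = 1296 edges.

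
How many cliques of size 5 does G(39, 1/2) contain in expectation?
E[# K_5] = C(39, 5) · (1/2)^C(5, 2) = 575757 / 2^10 ≈ 562.262695

For each 5-subset S of vertices (there are C(39, 5) = 575757 such S), let X_S = 1 if S induces a K_5 (all C(5, 2) = 10 edges present). Then P(X_S = 1) = (1/2)^10 = 1/1024. By linearity of expectation, E[# K_5] = C(39, 5) · (1/2)^10 = 575757 / 1024 ≈ 562.262695.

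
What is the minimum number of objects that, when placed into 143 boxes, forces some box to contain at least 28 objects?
n = (28 − 1)·143 + 1 = 3862

By the generalised pigeonhole principle, to guarantee some box contains ≥ r objects we need more than (r − 1) · k objects total. Threshold: n = (r − 1) · k + 1. With r = 28 and k = 143: n = 27 · 143 + 1 = 3861 + 1 = 3862. For n = 3861 = 27 · 143, we can put exactly 27 objects in every box, avoiding 28 in any single one — so 3862 is tight.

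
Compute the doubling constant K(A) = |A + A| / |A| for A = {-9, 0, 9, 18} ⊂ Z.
K = |A + A| / |A| = 7/4

Enumerate A + A = {a + b : a, b ∈ A}. With |A| = 4, there are |A|^2 = 16 ordered sum pairs; collecting distinct values, A + A = {-18, -9, 0, 9, 18, 27, 36}, so |A + A| = 7. Thus K = 7/4. Here |A + A| = 2|A| − 1 = 7, the minimum possible — so K = 7/4 is minimal, which holds iff A is an arithmetic progression.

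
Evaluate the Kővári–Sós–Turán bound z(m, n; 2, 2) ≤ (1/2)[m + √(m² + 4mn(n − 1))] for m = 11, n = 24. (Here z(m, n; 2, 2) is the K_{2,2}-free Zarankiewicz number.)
z(11, 24; 2, 2) ≤ (1/2)[11 + √(11² + 4·11·24·23)] = (1/2)[11 + √24409] = 83.6169

Kővári–Sós–Turán: let r_1, ..., r_11 be the row sums and z = Σ r_i the total number of 1s. Each pair of columns can share at most one row with both entries 1 (else a 2×2 all-ones block appears), so Σ_i C(r_i, 2) ≤ C(24, 2) = 276. By convexity Σ_i C(r_i, 2) ≥ 11·C(z/11, 2) = z(z − 11)/(2·11), giving z² − 11z − 11·24·23 ≤ 0 and hence z ≤ (1/2)[11 + √(121 + 4·6072)] = (1/2)[11 + √24409] ≈ (1/2)(11 + 156.2338) = 83.6169.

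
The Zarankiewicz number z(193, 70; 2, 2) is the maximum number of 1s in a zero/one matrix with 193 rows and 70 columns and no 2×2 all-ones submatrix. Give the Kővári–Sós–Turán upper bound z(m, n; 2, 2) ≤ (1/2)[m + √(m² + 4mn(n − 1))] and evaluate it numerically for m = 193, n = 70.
z(193, 70; 2, 2) ≤ (1/2)[193 + √(193² + 4·193·70·69)] = (1/2)[193 + √3766009] = 1066.8104

Kővári–Sós–Turán: let r_1, ..., r_193 be the row sums and z = Σ r_i the total number of 1s. Each pair of columns can share at most one row with both entries 1 (else a 2×2 all-ones block appears), so Σ_i C(r_i, 2) ≤ C(70, 2) = 2415. By convexity Σ_i C(r_i, 2) ≥ 193·C(z/193, 2) = z(z − 193)/(2·193), giving z² − 193z − 193·70·69 ≤ 0 and hence z ≤ (1/2)[193 + √(37249 + 4·932190)] = (1/2)[193 + √3766009] ≈ (1/2)(193 + 1940.6208) = 1066.8104.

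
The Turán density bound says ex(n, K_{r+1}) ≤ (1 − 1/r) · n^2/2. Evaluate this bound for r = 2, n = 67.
Turán density bound = (1/2) · 67^2/2 = 4489/4 ≈ 1122.25

Turán's theorem: ex(n, K_{r+1}) is achieved by the complete r-partite Turán graph T(n, r) with parts as balanced as possible, and is at most (1 − 1/r) · n^2/2. For r = 2, n = 67: the density bound is (1/2) · 4489/2 = 4489/4 ≈ 1122.25. The integer-valued extremum is e(T(67, 2)) = 1122, which is strictly less than the density bound 4489/4 since 2 ∤ 67 (the parts of T(67, 2) cannot all be equal).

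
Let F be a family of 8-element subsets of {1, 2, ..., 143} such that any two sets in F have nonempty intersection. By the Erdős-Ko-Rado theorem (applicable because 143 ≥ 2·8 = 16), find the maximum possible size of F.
max |F| = C(142, 7) = 198773423848

The Erdős-Ko-Rado theorem states: for n ≥ 2k, an intersecting family of k-subsets of an n-element set has size at most C(n − 1, k − 1), with equality for 'star' families {A ⊆ [n] : |A| = k, i ∈ A} (fix an element i). For n = 143, k = 8: C(142, 7) = 198773423848.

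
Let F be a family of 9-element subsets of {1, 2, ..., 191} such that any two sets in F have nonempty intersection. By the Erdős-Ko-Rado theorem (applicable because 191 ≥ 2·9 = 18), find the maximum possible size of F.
max |F| = C(190, 8) = 36278383117185

Erdős-Ko-Rado (1961): when n ≥ 2k, max |F| = C(n−1, k−1). The bound is attained by the star {A : i ∈ A} for any fixed i ∈ [n]. Here C(191−1, 9−1) = C(190, 8) = 36278383117185.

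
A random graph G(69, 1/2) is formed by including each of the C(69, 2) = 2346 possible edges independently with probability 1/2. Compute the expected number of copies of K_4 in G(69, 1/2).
E[# K_4] = C(69, 4) · (1/2)^C(4, 2) = 864501 / 2^6 = 13507.828125

For each 4-subset S of vertices (there are C(69, 4) = 864501 such S), let X_S = 1 if S induces a K_4 (all C(4, 2) = 6 edges present). Then P(X_S = 1) = (1/2)^6 = 1/64. By linearity of expectation, E[# K_4] = C(69, 4) · (1/2)^6 = 864501 / 64 = 13507.828125.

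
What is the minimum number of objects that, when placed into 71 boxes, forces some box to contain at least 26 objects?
n = (26 − 1)·71 + 1 = 1776

By the generalised pigeonhole principle, to guarantee some box contains ≥ r objects we need more than (r − 1) · k objects total. Threshold: n = (r − 1) · k + 1. With r = 26 and k = 71: n = 25 · 71 + 1 = 1775 + 1 = 1776. For n = 1775 = 25 · 71, we can put exactly 25 objects in every box, avoiding 26 in any single one — so 1776 is tight.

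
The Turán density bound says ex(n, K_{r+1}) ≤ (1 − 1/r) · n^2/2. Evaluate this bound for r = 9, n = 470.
Turán density bound = (8/9) · 470^2/2 = 883600/9 ≈ 98177.7778

Turán's theorem: ex(n, K_{r+1}) is achieved by the complete r-partite Turán graph T(n, r) with parts as balanced as possible, and is at most (1 − 1/r) · n^2/2. For r = 9, n = 470: the density bound is (8/9) · 220900/2 = 883600/9 ≈ 98177.7778. The integer-valued extremum is e(T(470, 9)) = 98177, which is strictly less than the density bound 883600/9 since 9 ∤ 470 (the parts of T(470, 9) cannot all be equal).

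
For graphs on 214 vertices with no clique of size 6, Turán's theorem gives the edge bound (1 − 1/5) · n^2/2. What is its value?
Turán density bound = (4/5) · 214^2/2 = 91592/5 ≈ 18318.4

Turán's theorem: ex(n, K_{r+1}) is achieved by the complete r-partite Turán graph T(n, r) with parts as balanced as possible, and is at most (1 − 1/r) · n^2/2. For r = 5, n = 214: the density bound is (4/5) · 45796/2 = 91592/5 ≈ 18318.4. The integer-valued extremum is e(T(214, 5)) = 18318, which is strictly less than the density bound 91592/5 since 5 ∤ 214 (the parts of T(214, 5) cannot all be equal).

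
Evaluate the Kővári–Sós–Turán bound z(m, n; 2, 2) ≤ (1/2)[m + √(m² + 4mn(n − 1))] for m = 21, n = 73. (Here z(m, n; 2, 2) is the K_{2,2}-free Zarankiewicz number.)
z(21, 73; 2, 2) ≤ (1/2)[21 + √(21² + 4·21·73·72)] = (1/2)[21 + √441945] = 342.8947

Kővári–Sós–Turán: let r_1, ..., r_21 be the row sums and z = Σ r_i the total number of 1s. Each pair of columns can share at most one row with both entries 1 (else a 2×2 all-ones block appears), so Σ_i C(r_i, 2) ≤ C(73, 2) = 2628. By convexity Σ_i C(r_i, 2) ≥ 21·C(z/21, 2) = z(z − 21)/(2·21), giving z² − 21z − 21·73·72 ≤ 0 and hence z ≤ (1/2)[21 + √(441 + 4·110376)] = (1/2)[21 + √441945] ≈ (1/2)(21 + 664.7894) = 342.8947.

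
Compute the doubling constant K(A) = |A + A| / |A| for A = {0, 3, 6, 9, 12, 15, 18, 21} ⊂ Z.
K = |A + A| / |A| = 15/8

Enumerate A + A = {a + b : a, b ∈ A}. With |A| = 8, there are |A|^2 = 64 ordered sum pairs; collecting distinct values, A + A = {0, 3, 6, 9, 12, 15, 18, 21, 24, 27, 30, 33, 36, 39, 42}, so |A + A| = 15. Thus K = 15/8. Here |A + A| = 2|A| − 1 = 15, the minimum possible — so K = 15/8 is minimal, which holds iff A is an arithmetic progression.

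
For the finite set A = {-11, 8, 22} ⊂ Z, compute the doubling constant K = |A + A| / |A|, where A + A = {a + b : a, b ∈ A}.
K = |A + A| / |A| = 6/3 = 2

Enumerate A + A = {a + b : a, b ∈ A}. With |A| = 3, there are |A|^2 = 9 ordered sum pairs; collecting distinct values, A + A = {-22, -3, 11, 16, 30, 44}, so |A + A| = 6. Thus K = 6/3 = 2. For comparison, the minimum possible |A + A| over all 3-element sets is 2·3 − 1 = 5 (so min K = 5/3), attained only by arithmetic progressions.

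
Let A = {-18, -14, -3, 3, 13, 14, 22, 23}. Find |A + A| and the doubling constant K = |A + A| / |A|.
K = |A + A| / |A| = 33/8

Enumerate A + A = {a + b : a, b ∈ A}. With |A| = 8, there are |A|^2 = 64 ordered sum pairs; collecting distinct values, A + A = {-36, -32, -28, -21, -17, -15, -11, -6, -5, -4, -1, 0, 4, 5, 6, 8, 9, 10, 11, 16, 17, 19, 20, 25, 26, 27, 28, 35, 36, 37, 44, 45, 46}, so |A + A| = 33. Thus K = 33/8. For comparison, the minimum possible |A + A| over all 8-element sets is 2·8 − 1 = 15 (so min K = 15/8), attained only by arithmetic progressions.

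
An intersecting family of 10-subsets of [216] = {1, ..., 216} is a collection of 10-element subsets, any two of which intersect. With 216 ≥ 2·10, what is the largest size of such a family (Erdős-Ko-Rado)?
max |F| = C(215, 9) = 2282897336063630

The Erdős-Ko-Rado theorem states: for n ≥ 2k, an intersecting family of k-subsets of an n-element set has size at most C(n − 1, k − 1), with equality for 'star' families {A ⊆ [n] : |A| = k, i ∈ A} (fix an element i). For n = 216, k = 10: C(215, 9) = 2282897336063630.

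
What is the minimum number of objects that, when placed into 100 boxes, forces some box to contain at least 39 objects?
n = (39 − 1)·100 + 1 = 3801

By the generalised pigeonhole principle, to guarantee some box contains ≥ r objects we need more than (r − 1) · k objects total. Threshold: n = (r − 1) · k + 1. With r = 39 and k = 100: n = 38 · 100 + 1 = 3800 + 1 = 3801. For n = 3800 = 38 · 100, we can put exactly 38 objects in every box, avoiding 39 in any single one — so 3801 is tight.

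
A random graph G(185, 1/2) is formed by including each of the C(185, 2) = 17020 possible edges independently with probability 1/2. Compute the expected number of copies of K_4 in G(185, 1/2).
E[# K_4] = C(185, 4) · (1/2)^C(4, 2) = 47239010 / 2^6 = 23619505/32 = 738109.53125

For each 4-subset S of vertices (there are C(185, 4) = 47239010 such S), let X_S = 1 if S induces a K_4 (all C(4, 2) = 6 edges present). Then P(X_S = 1) = (1/2)^6 = 1/64. By linearity of expectation, E[# K_4] = C(185, 4) · (1/2)^6 = 47239010 / 64 = 23619505/32 = 738109.53125.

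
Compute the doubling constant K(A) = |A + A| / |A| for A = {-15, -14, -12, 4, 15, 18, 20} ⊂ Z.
K = |A + A| / |A| = 25/7

Enumerate A + A = {a + b : a, b ∈ A}. With |A| = 7, there are |A|^2 = 49 ordered sum pairs; collecting distinct values, A + A = {-30, -29, -28, -27, -26, -24, -11, -10, -8, 0, 1, 3, 4, 5, 6, 8, 19, 22, 24, 30, 33, 35, 36, 38, 40}, so |A + A| = 25. Thus K = 25/7. For comparison, the minimum possible |A + A| over all 7-element sets is 2·7 − 1 = 13 (so min K = 13/7), attained only by arithmetic progressions.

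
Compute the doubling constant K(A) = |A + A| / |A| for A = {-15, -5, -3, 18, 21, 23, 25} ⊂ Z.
K = |A + A| / |A| = 25/7

Enumerate A + A = {a + b : a, b ∈ A}. With |A| = 7, there are |A|^2 = 49 ordered sum pairs; collecting distinct values, A + A = {-30, -20, -18, -10, -8, -6, 3, 6, 8, 10, 13, 15, 16, 18, 20, 22, 36, 39, 41, 42, 43, 44, 46, 48, 50}, so |A + A| = 25. Thus K = 25/7. For comparison, the minimum possible |A + A| over all 7-element sets is 2·7 − 1 = 13 (so min K = 13/7), attained only by arithmetic progressions.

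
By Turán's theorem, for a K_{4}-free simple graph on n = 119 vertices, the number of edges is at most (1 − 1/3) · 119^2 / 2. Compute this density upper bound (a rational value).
Turán density bound = (2/3) · 119^2/2 = 14161/3 ≈ 4720.3333

Turán's theorem: ex(n, K_{r+1}) is achieved by the complete r-partite Turán graph T(n, r) with parts as balanced as possible, and is at most (1 − 1/r) · n^2/2. For r = 3, n = 119: the density bound is (2/3) · 14161/2 = 14161/3 ≈ 4720.3333. The integer-valued extremum is e(T(119, 3)) = 4720, which is strictly less than the density bound 14161/3 since 3 ∤ 119 (the parts of T(119, 3) cannot all be equal).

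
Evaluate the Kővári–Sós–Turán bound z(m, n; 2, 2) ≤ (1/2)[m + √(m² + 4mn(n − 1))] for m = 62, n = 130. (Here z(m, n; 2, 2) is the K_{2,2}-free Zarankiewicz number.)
z(62, 130; 2, 2) ≤ (1/2)[62 + √(62² + 4·62·130·129)] = (1/2)[62 + √4162804] = 1051.1475

Kővári–Sós–Turán: let r_1, ..., r_62 be the row sums and z = Σ r_i the total number of 1s. Each pair of columns can share at most one row with both entries 1 (else a 2×2 all-ones block appears), so Σ_i C(r_i, 2) ≤ C(130, 2) = 8385. By convexity Σ_i C(r_i, 2) ≥ 62·C(z/62, 2) = z(z − 62)/(2·62), giving z² − 62z − 62·130·129 ≤ 0 and hence z ≤ (1/2)[62 + √(3844 + 4·1039740)] = (1/2)[62 + √4162804] ≈ (1/2)(62 + 2040.2951) = 1051.1475.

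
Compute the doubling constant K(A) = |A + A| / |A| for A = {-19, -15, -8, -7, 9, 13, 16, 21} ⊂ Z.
K = |A + A| / |A| = 32/8 = 4

Enumerate A + A = {a + b : a, b ∈ A}. With |A| = 8, there are |A|^2 = 64 ordered sum pairs; collecting distinct values, A + A = {-38, -34, -30, -27, -26, -23, -22, -16, -15, -14, -10, -6, -3, -2, 1, 2, 5, 6, 8, 9, 13, 14, 18, 22, 25, 26, 29, 30, 32, 34, 37, 42}, so |A + A| = 32. Thus K = 32/8 = 4. For comparison, the minimum possible |A + A| over all 8-element sets is 2·8 − 1 = 15 (so min K = 15/8), attained only by arithmetic progressions.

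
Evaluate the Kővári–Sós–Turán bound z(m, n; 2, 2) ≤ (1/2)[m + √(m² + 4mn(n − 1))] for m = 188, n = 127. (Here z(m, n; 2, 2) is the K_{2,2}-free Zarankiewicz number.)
z(188, 127; 2, 2) ≤ (1/2)[188 + √(188² + 4·188·127·126)] = (1/2)[188 + √12068848] = 1831.0124

Kővári–Sós–Turán: let r_1, ..., r_188 be the row sums and z = Σ r_i the total number of 1s. Each pair of columns can share at most one row with both entries 1 (else a 2×2 all-ones block appears), so Σ_i C(r_i, 2) ≤ C(127, 2) = 8001. By convexity Σ_i C(r_i, 2) ≥ 188·C(z/188, 2) = z(z − 188)/(2·188), giving z² − 188z − 188·127·126 ≤ 0 and hence z ≤ (1/2)[188 + √(35344 + 4·3008376)] = (1/2)[188 + √12068848] ≈ (1/2)(188 + 3474.0248) = 1831.0124.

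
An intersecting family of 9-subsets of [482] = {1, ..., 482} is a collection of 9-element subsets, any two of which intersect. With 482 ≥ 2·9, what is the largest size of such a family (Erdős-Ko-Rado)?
max |F| = C(481, 8) = 67023404353584900

Erdős-Ko-Rado (1961): when n ≥ 2k, max |F| = C(n−1, k−1). The bound is attained by the star {A : i ∈ A} for any fixed i ∈ [n]. Here C(482−1, 9−1) = C(481, 8) = 67023404353584900.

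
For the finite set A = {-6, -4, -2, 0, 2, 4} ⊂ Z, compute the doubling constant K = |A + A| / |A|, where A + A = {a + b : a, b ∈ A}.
K = |A + A| / |A| = 11/6

Enumerate A + A = {a + b : a, b ∈ A}. With |A| = 6, there are |A|^2 = 36 ordered sum pairs; collecting distinct values, A + A = {-12, -10, -8, -6, -4, -2, 0, 2, 4, 6, 8}, so |A + A| = 11. Thus K = 11/6. Here |A + A| = 2|A| − 1 = 11, the minimum possible — so K = 11/6 is minimal, which holds iff A is an arithmetic progression.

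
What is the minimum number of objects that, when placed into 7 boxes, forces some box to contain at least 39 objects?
n = (39 − 1)·7 + 1 = 267

By the generalised pigeonhole principle, to guarantee some box contains ≥ r objects we need more than (r − 1) · k objects total. Threshold: n = (r − 1) · k + 1. With r = 39 and k = 7: n = 38 · 7 + 1 = 266 + 1 = 267. For n = 266 = 38 · 7, we can put exactly 38 objects in every box, avoiding 39 in any single one — so 267 is tight.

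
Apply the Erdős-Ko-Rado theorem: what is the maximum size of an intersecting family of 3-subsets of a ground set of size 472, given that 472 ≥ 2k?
max |F| = C(471, 2) = 110685

The Erdős-Ko-Rado theorem states: for n ≥ 2k, an intersecting family of k-subsets of an n-element set has size at most C(n − 1, k − 1), with equality for 'star' families {A ⊆ [n] : |A| = k, i ∈ A} (fix an element i). For n = 472, k = 3: C(471, 2) = 110685.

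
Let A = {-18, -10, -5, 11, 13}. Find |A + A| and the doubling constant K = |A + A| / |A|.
K = |A + A| / |A| = 15/5 = 3

Enumerate A + A = {a + b : a, b ∈ A}. With |A| = 5, there are |A|^2 = 25 ordered sum pairs; collecting distinct values, A + A = {-36, -28, -23, -20, -15, -10, -7, -5, 1, 3, 6, 8, 22, 24, 26}, so |A + A| = 15. Thus K = 15/5 = 3. For comparison, the minimum possible |A + A| over all 5-element sets is 2·5 − 1 = 9 (so min K = 9/5), attained only by arithmetic progressions.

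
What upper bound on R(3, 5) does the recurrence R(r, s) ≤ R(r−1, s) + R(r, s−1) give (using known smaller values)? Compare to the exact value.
R(3, 5) ≤ R(2, 5) + R(3, 4) = 5 + 9 = 14; exact value R(3, 5) = 14.

The Erdős–Szekeres recurrence R(r, s) ≤ R(r−1, s) + R(r, s−1) applied to (r, s) = (3, 5) gives
  R(3, 5) ≤ R(2, 5) + R(3, 4) = 5 + 9 = 14.
(Recall R(2, k) = k and R is symmetric.) Here the recurrence bound is tight: a matching lower-bound construction on K_{13} shows R(3, 5) > 13, so R(3, 5) = 14 exactly.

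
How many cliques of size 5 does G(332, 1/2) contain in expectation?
E[# K_5] = C(332, 5) · (1/2)^C(5, 2) = 32611330136 / 2^10 = 4076416267/128 = 31847002.0859375

For each 5-subset S of vertices (there are C(332, 5) = 32611330136 such S), let X_S = 1 if S induces a K_5 (all C(5, 2) = 10 edges present). Then P(X_S = 1) = (1/2)^10 = 1/1024. By linearity of expectation, E[# K_5] = C(332, 5) · (1/2)^10 = 32611330136 / 1024 = 4076416267/128 = 31847002.0859375.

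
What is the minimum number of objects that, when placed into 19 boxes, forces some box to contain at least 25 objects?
n = (25 − 1)·19 + 1 = 457

By the generalised pigeonhole principle, to guarantee some box contains ≥ r objects we need more than (r − 1) · k objects total. Threshold: n = (r − 1) · k + 1. With r = 25 and k = 19: n = 24 · 19 + 1 = 456 + 1 = 457. For n = 456 = 24 · 19, we can put exactly 24 objects in every box, avoiding 25 in any single one — so 457 is tight.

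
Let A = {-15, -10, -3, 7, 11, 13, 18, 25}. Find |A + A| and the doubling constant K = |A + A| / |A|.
K = |A + A| / |A| = 30/8 = 15/4

Enumerate A + A = {a + b : a, b ∈ A}. With |A| = 8, there are |A|^2 = 64 ordered sum pairs; collecting distinct values, A + A = {-30, -25, -20, -18, -13, -8, -6, -4, -3, -2, 1, 3, 4, 8, 10, 14, 15, 18, 20, 22, 24, 25, 26, 29, 31, 32, 36, 38, 43, 50}, so |A + A| = 30. Thus K = 30/8 = 15/4. For comparison, the minimum possible |A + A| over all 8-element sets is 2·8 − 1 = 15 (so min K = 15/8), attained only by arithmetic progressions.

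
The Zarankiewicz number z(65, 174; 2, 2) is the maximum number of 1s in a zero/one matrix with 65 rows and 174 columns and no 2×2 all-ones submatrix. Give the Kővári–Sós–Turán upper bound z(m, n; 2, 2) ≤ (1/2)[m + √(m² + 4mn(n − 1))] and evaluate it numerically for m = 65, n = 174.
z(65, 174; 2, 2) ≤ (1/2)[65 + √(65² + 4·65·174·173)] = (1/2)[65 + √7830745] = 1431.6734

Kővári–Sós–Turán: let r_1, ..., r_65 be the row sums and z = Σ r_i the total number of 1s. Each pair of columns can share at most one row with both entries 1 (else a 2×2 all-ones block appears), so Σ_i C(r_i, 2) ≤ C(174, 2) = 15051. By convexity Σ_i C(r_i, 2) ≥ 65·C(z/65, 2) = z(z − 65)/(2·65), giving z² − 65z − 65·174·173 ≤ 0 and hence z ≤ (1/2)[65 + √(4225 + 4·1956630)] = (1/2)[65 + √7830745] ≈ (1/2)(65 + 2798.3468) = 1431.6734.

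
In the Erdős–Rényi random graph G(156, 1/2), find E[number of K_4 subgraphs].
E[# K_4] = C(156, 4) · (1/2)^C(4, 2) = 23738715 / 2^6 = 370917.421875

For each 4-subset S of vertices (there are C(156, 4) = 23738715 such S), let X_S = 1 if S induces a K_4 (all C(4, 2) = 6 edges present). Then P(X_S = 1) = (1/2)^6 = 1/64. By linearity of expectation, E[# K_4] = C(156, 4) · (1/2)^6 = 23738715 / 64 = 370917.421875.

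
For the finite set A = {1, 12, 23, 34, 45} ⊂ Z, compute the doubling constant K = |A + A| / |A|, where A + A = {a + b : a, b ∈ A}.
K = |A + A| / |A| = 9/5

Enumerate A + A = {a + b : a, b ∈ A}. With |A| = 5, there are |A|^2 = 25 ordered sum pairs; collecting distinct values, A + A = {2, 13, 24, 35, 46, 57, 68, 79, 90}, so |A + A| = 9. Thus K = 9/5. Here |A + A| = 2|A| − 1 = 9, the minimum possible — so K = 9/5 is minimal, which holds iff A is an arithmetic progression.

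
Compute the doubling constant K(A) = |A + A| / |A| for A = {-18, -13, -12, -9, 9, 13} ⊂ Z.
K = |A + A| / |A| = 20/6 = 10/3

Enumerate A + A = {a + b : a, b ∈ A}. With |A| = 6, there are |A|^2 = 36 ordered sum pairs; collecting distinct values, A + A = {-36, -31, -30, -27, -26, -25, -24, -22, -21, -18, -9, -5, -4, -3, 0, 1, 4, 18, 22, 26}, so |A + A| = 20. Thus K = 20/6 = 10/3. For comparison, the minimum possible |A + A| over all 6-element sets is 2·6 − 1 = 11 (so min K = 11/6), attained only by arithmetic progressions.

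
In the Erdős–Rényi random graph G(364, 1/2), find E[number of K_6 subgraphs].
E[# K_6] = C(364, 6) · (1/2)^C(6, 2) = 3099475687308 / 2^15 = 774868921827/8192 ≈ 94588491.433960

For each 6-subset S of vertices (there are C(364, 6) = 3099475687308 such S), let X_S = 1 if S induces a K_6 (all C(6, 2) = 15 edges present). Then P(X_S = 1) = (1/2)^15 = 1/32768. By linearity of expectation, E[# K_6] = C(364, 6) · (1/2)^15 = 3099475687308 / 32768 = 774868921827/8192 ≈ 94588491.433960.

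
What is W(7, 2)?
W(7, 2) = 7 + 1 = 8

A 2-term AP is any pair of integers, so a monochromatic 2-AP exists iff some colour is used at least twice. With 7 colours, the colouring i ↦ i on {1, ..., 7} uses each colour once, avoiding any monochromatic pair, so W(7, 2) > 7. For {1, ..., 8}, pigeonhole forces two integers of the same colour, which form a monochromatic 2-AP. Hence W(7, 2) = 8.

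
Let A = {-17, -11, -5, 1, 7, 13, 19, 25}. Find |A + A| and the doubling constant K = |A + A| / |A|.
K = |A + A| / |A| = 15/8

Enumerate A + A = {a + b : a, b ∈ A}. With |A| = 8, there are |A|^2 = 64 ordered sum pairs; collecting distinct values, A + A = {-34, -28, -22, -16, -10, -4, 2, 8, 14, 20, 26, 32, 38, 44, 50}, so |A + A| = 15. Thus K = 15/8. Here |A + A| = 2|A| − 1 = 15, the minimum possible — so K = 15/8 is minimal, which holds iff A is an arithmetic progression.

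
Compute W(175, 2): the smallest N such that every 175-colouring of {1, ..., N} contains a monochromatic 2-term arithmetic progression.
W(175, 2) = 175 + 1 = 176

A 2-term AP is any pair of integers, so a monochromatic 2-AP exists iff some colour is used at least twice. With 175 colours, the colouring i ↦ i on {1, ..., 175} uses each colour once, avoiding any monochromatic pair, so W(175, 2) > 175. For {1, ..., 176}, pigeonhole forces two integers of the same colour, which form a monochromatic 2-AP. Hence W(175, 2) = 176.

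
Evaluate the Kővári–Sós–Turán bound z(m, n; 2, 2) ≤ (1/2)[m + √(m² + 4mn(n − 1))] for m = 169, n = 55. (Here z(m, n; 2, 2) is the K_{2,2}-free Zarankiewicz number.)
z(169, 55; 2, 2) ≤ (1/2)[169 + √(169² + 4·169·55·54)] = (1/2)[169 + √2036281] = 797.9916

Kővári–Sós–Turán: let r_1, ..., r_169 be the row sums and z = Σ r_i the total number of 1s. Each pair of columns can share at most one row with both entries 1 (else a 2×2 all-ones block appears), so Σ_i C(r_i, 2) ≤ C(55, 2) = 1485. By convexity Σ_i C(r_i, 2) ≥ 169·C(z/169, 2) = z(z − 169)/(2·169), giving z² − 169z − 169·55·54 ≤ 0 and hence z ≤ (1/2)[169 + √(28561 + 4·501930)] = (1/2)[169 + √2036281] ≈ (1/2)(169 + 1426.9832) = 797.9916.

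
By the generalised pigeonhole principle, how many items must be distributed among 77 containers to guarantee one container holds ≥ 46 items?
n = (46 − 1)·77 + 1 = 3466

By the generalised pigeonhole principle, to guarantee some box contains ≥ r objects we need more than (r − 1) · k objects total. Threshold: n = (r − 1) · k + 1. With r = 46 and k = 77: n = 45 · 77 + 1 = 3465 + 1 = 3466. For n = 3465 = 45 · 77, we can put exactly 45 objects in every box, avoiding 46 in any single one — so 3466 is tight.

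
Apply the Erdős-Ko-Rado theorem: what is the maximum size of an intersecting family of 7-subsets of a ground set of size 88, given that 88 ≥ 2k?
max |F| = C(87, 6) = 504981379

The Erdős-Ko-Rado theorem states: for n ≥ 2k, an intersecting family of k-subsets of an n-element set has size at most C(n − 1, k − 1), with equality for 'star' families {A ⊆ [n] : |A| = k, i ∈ A} (fix an element i). For n = 88, k = 7: C(87, 6) = 504981379.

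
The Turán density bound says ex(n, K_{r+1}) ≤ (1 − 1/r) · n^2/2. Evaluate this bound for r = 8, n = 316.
Turán density bound = (7/8) · 316^2/2 = 43687

Turán's theorem: ex(n, K_{r+1}) is achieved by the complete r-partite Turán graph T(n, r) with parts as balanced as possible, and is at most (1 − 1/r) · n^2/2. For r = 8, n = 316: the density bound is (7/8) · 99856/2 = 43687. The integer-valued extremum is e(T(316, 8)) = 43686, which is strictly less than the density bound 43687 since 8 ∤ 316 (the parts of T(316, 8) cannot all be equal).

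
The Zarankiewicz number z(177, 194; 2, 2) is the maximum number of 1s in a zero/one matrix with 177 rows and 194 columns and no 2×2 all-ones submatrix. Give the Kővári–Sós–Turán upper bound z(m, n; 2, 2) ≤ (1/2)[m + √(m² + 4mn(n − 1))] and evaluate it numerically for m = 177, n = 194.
z(177, 194; 2, 2) ≤ (1/2)[177 + √(177² + 4·177·194·193)] = (1/2)[177 + √26540265] = 2664.3622

Kővári–Sós–Turán: let r_1, ..., r_177 be the row sums and z = Σ r_i the total number of 1s. Each pair of columns can share at most one row with both entries 1 (else a 2×2 all-ones block appears), so Σ_i C(r_i, 2) ≤ C(194, 2) = 18721. By convexity Σ_i C(r_i, 2) ≥ 177·C(z/177, 2) = z(z − 177)/(2·177), giving z² − 177z − 177·194·193 ≤ 0 and hence z ≤ (1/2)[177 + √(31329 + 4·6627234)] = (1/2)[177 + √26540265] ≈ (1/2)(177 + 5151.7245) = 2664.3622.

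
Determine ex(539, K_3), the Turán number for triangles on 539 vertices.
ex(539, K_3) = ⌊539^2/4⌋ = 72630

Mantel (1907): a triangle-free graph on n vertices has at most ⌊n^2/4⌋ edges, with equality for the complete bipartite graph K_{⌊n/2⌋, ⌈n/2⌉}. For n = 539: ⌊539^2/4⌋ = ⌊290521/4⌋ = 72630. The extremal graph is K_{269, 270}, which has 269·270 = 72630 edges.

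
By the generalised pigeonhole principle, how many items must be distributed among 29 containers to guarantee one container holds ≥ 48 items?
n = (48 − 1)·29 + 1 = 1364

By the generalised pigeonhole principle, to guarantee some box contains ≥ r objects we need more than (r − 1) · k objects total. Threshold: n = (r − 1) · k + 1. With r = 48 and k = 29: n = 47 · 29 + 1 = 1363 + 1 = 1364. For n = 1363 = 47 · 29, we can put exactly 47 objects in every box, avoiding 48 in any single one — so 1364 is tight.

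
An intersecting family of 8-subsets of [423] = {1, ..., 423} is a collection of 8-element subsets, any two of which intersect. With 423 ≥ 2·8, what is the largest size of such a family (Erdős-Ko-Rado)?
max |F| = C(422, 7) = 449814023625824

Erdős-Ko-Rado (1961): when n ≥ 2k, max |F| = C(n−1, k−1). The bound is attained by the star {A : i ∈ A} for any fixed i ∈ [n]. Here C(423−1, 8−1) = C(422, 7) = 449814023625824.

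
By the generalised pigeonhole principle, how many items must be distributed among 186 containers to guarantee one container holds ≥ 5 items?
n = (5 − 1)·186 + 1 = 745

By the generalised pigeonhole principle, to guarantee some box contains ≥ r objects we need more than (r − 1) · k objects total. Threshold: n = (r − 1) · k + 1. With r = 5 and k = 186: n = 4 · 186 + 1 = 744 + 1 = 745. For n = 744 = 4 · 186, we can put exactly 4 objects in every box, avoiding 5 in any single one — so 745 is tight.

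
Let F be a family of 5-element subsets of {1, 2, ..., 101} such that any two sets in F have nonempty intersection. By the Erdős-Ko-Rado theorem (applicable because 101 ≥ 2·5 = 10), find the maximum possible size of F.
max |F| = C(100, 4) = 3921225

The Erdős-Ko-Rado theorem states: for n ≥ 2k, an intersecting family of k-subsets of an n-element set has size at most C(n − 1, k − 1), with equality for 'star' families {A ⊆ [n] : |A| = k, i ∈ A} (fix an element i). For n = 101, k = 5: C(100, 4) = 3921225.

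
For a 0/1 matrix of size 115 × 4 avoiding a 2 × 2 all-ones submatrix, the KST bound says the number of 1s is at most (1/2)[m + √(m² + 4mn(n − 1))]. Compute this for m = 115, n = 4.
z(115, 4; 2, 2) ≤ (1/2)[115 + √(115² + 4·115·4·3)] = (1/2)[115 + √18745] = 125.9562

Kővári–Sós–Turán: let r_1, ..., r_115 be the row sums and z = Σ r_i the total number of 1s. Each pair of columns can share at most one row with both entries 1 (else a 2×2 all-ones block appears), so Σ_i C(r_i, 2) ≤ C(4, 2) = 6. By convexity Σ_i C(r_i, 2) ≥ 115·C(z/115, 2) = z(z − 115)/(2·115), giving z² − 115z − 115·4·3 ≤ 0 and hence z ≤ (1/2)[115 + √(13225 + 4·1380)] = (1/2)[115 + √18745] ≈ (1/2)(115 + 136.9124) = 125.9562.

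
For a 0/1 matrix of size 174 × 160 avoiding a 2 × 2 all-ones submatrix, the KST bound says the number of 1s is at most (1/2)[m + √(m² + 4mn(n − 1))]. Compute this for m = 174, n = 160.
z(174, 160; 2, 2) ≤ (1/2)[174 + √(174² + 4·174·160·159)] = (1/2)[174 + √17736516] = 2192.7372

Kővári–Sós–Turán: let r_1, ..., r_174 be the row sums and z = Σ r_i the total number of 1s. Each pair of columns can share at most one row with both entries 1 (else a 2×2 all-ones block appears), so Σ_i C(r_i, 2) ≤ C(160, 2) = 12720. By convexity Σ_i C(r_i, 2) ≥ 174·C(z/174, 2) = z(z − 174)/(2·174), giving z² − 174z − 174·160·159 ≤ 0 and hence z ≤ (1/2)[174 + √(30276 + 4·4426560)] = (1/2)[174 + √17736516] ≈ (1/2)(174 + 4211.4743) = 2192.7372.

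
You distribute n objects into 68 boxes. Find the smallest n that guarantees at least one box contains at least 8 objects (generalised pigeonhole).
n = (8 − 1)·68 + 1 = 477

By the generalised pigeonhole principle, to guarantee some box contains ≥ r objects we need more than (r − 1) · k objects total. Threshold: n = (r − 1) · k + 1. With r = 8 and k = 68: n = 7 · 68 + 1 = 476 + 1 = 477. For n = 476 = 7 · 68, we can put exactly 7 objects in every box, avoiding 8 in any single one — so 477 is tight.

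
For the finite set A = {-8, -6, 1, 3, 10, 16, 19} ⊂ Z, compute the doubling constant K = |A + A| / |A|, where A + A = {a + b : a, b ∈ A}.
K = |A + A| / |A| = 22/7

Enumerate A + A = {a + b : a, b ∈ A}. With |A| = 7, there are |A|^2 = 49 ordered sum pairs; collecting distinct values, A + A = {-16, -14, -12, -7, -5, -3, 2, 4, 6, 8, 10, 11, 13, 17, 19, 20, 22, 26, 29, 32, 35, 38}, so |A + A| = 22. Thus K = 22/7. For comparison, the minimum possible |A + A| over all 7-element sets is 2·7 − 1 = 13 (so min K = 13/7), attained only by arithmetic progressions.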